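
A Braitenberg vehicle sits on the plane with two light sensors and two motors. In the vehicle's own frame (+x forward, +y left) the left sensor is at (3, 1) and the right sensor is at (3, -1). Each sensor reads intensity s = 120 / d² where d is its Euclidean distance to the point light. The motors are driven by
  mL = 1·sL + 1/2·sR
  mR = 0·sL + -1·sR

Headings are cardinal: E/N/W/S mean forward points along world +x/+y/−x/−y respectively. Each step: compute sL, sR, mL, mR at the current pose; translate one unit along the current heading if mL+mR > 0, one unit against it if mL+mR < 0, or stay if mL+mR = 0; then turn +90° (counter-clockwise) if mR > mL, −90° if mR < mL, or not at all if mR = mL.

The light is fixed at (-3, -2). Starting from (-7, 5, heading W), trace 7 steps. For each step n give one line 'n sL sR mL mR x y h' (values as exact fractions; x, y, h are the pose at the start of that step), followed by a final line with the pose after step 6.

n=0: pose=(-7,5,W); sL=24/17, sR=120/113; mL=3732/1921, mR=-120/113; mL+mR=1692/1921 → advance +1; mR−mL=-5772/1921 → turn -1·90°
n=1: pose=(-8,5,N); sL=15/17, sR=30/29; mL=690/493, mR=-30/29; mL+mR=180/493 → advance +1; mR−mL=-1200/493 → turn -1·90°
n=2: pose=(-8,6,E); sL=24/17, sR=120/53; mL=2292/901, mR=-120/53; mL+mR=252/901 → advance +1; mR−mL=-4332/901 → turn -1·90°
n=3: pose=(-7,6,S); sL=60/17, sR=12/5; mL=402/85, mR=-12/5; mL+mR=198/85 → advance +1; mR−mL=-606/85 → turn -1·90°
n=4: pose=(-7,5,W); sL=24/17, sR=120/113; mL=3732/1921, mR=-120/113; mL+mR=1692/1921 → advance +1; mR−mL=-5772/1921 → turn -1·90°
n=5: pose=(-8,5,N); sL=15/17, sR=30/29; mL=690/493, mR=-30/29; mL+mR=180/493 → advance +1; mR−mL=-1200/493 → turn -1·90°
n=6: pose=(-8,6,E); sL=24/17, sR=120/53; mL=2292/901, mR=-120/53; mL+mR=252/901 → advance +1; mR−mL=-4332/901 → turn -1·90°

0 24/17 120/113 3732/1921 -120/113 -7 5 W
1 15/17 30/29 690/493 -30/29 -8 5 N
2 24/17 120/53 2292/901 -120/53 -8 6 E
3 60/17 12/5 402/85 -12/5 -7 6 S
4 24/17 120/113 3732/1921 -120/113 -7 5 W
5 15/17 30/29 690/493 -30/29 -8 5 N
6 24/17 120/53 2292/901 -120/53 -8 6 E
final -7 6 S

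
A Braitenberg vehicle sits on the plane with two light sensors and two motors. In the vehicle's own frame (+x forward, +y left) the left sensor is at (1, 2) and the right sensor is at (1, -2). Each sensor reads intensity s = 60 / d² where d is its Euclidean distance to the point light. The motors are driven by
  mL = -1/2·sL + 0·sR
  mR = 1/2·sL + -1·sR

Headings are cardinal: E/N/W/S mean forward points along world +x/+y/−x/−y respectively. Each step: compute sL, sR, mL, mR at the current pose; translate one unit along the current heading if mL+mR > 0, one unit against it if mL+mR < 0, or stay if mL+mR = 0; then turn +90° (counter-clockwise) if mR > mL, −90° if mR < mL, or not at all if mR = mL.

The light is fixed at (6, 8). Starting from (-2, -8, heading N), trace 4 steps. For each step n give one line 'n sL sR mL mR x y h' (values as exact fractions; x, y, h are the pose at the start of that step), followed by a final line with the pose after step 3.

n=0: pose=(-2,-8,N); sL=12/65, sR=20/87; mL=-6/65, mR=-778/5655; mL+mR=-20/87 → advance -1; mR−mL=-256/5655 → turn -1·90°
n=1: pose=(-2,-9,E); sL=30/137, sR=6/41; mL=-15/137, mR=-207/5617; mL+mR=-6/41 → advance -1; mR−mL=408/5617 → turn +1·90°
n=2: pose=(-3,-9,N); sL=60/377, sR=12/61; mL=-30/377, mR=-2694/22997; mL+mR=-12/61 → advance -1; mR−mL=-864/22997 → turn -1·90°
n=3: pose=(-3,-10,E); sL=3/16, sR=15/116; mL=-3/32, mR=-33/928; mL+mR=-15/116 → advance -1; mR−mL=27/464 → turn +1·90°

0 12/65 20/87 -6/65 -778/5655 -2 -8 N
1 30/137 6/41 -15/137 -207/5617 -2 -9 E
2 60/377 12/61 -30/377 -2694/22997 -3 -9 N
3 3/16 15/116 -3/32 -33/928 -3 -10 E
final -4 -10 N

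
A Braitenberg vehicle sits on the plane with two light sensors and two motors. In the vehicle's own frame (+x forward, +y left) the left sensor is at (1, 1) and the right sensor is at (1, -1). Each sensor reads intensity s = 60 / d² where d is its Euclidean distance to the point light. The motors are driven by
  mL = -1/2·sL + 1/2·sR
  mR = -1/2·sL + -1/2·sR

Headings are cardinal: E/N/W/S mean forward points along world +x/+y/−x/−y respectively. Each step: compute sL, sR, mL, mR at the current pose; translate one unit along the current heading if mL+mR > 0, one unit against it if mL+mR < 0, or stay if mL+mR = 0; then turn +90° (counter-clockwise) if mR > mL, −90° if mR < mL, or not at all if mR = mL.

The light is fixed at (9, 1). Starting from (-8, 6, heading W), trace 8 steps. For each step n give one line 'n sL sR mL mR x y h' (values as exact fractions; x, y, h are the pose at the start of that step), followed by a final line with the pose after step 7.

0 3/17 1/6 -1/204 -35/204 -8 6 W
1 12/65 20/87 128/5655 -1172/5655 -7 6 N
2 6/25 10/39 8/975 -242/975 -7 5 E
3 12/53 20/111 -136/5883 -1196/5883 -8 5 S
4 3/17 1/6 -1/204 -35/204 -8 6 W
5 12/65 20/87 128/5655 -1172/5655 -7 6 N
6 6/25 10/39 8/975 -242/975 -7 5 E
7 12/53 20/111 -136/5883 -1196/5883 -8 5 S
final -8 6 W

n=0: pose=(-8,6,W); sL=3/17, sR=1/6; mL=-1/204, mR=-35/204; mL+mR=-3/17 → advance -1; mR−mL=-1/6 → turn -1·90°
n=1: pose=(-7,6,N); sL=12/65, sR=20/87; mL=128/5655, mR=-1172/5655; mL+mR=-12/65 → advance -1; mR−mL=-20/87 → turn -1·90°
n=2: pose=(-7,5,E); sL=6/25, sR=10/39; mL=8/975, mR=-242/975; mL+mR=-6/25 → advance -1; mR−mL=-10/39 → turn -1·90°
n=3: pose=(-8,5,S); sL=12/53, sR=20/111; mL=-136/5883, mR=-1196/5883; mL+mR=-12/53 → advance -1; mR−mL=-20/111 → turn -1·90°
n=4: pose=(-8,6,W); sL=3/17, sR=1/6; mL=-1/204, mR=-35/204; mL+mR=-3/17 → advance -1; mR−mL=-1/6 → turn -1·90°
n=5: pose=(-7,6,N); sL=12/65, sR=20/87; mL=128/5655, mR=-1172/5655; mL+mR=-12/65 → advance -1; mR−mL=-20/87 → turn -1·90°
n=6: pose=(-7,5,E); sL=6/25, sR=10/39; mL=8/975, mR=-242/975; mL+mR=-6/25 → advance -1; mR−mL=-10/39 → turn -1·90°
n=7: pose=(-8,5,S); sL=12/53, sR=20/111; mL=-136/5883, mR=-1196/5883; mL+mR=-12/53 → advance -1; mR−mL=-20/111 → turn -1·90°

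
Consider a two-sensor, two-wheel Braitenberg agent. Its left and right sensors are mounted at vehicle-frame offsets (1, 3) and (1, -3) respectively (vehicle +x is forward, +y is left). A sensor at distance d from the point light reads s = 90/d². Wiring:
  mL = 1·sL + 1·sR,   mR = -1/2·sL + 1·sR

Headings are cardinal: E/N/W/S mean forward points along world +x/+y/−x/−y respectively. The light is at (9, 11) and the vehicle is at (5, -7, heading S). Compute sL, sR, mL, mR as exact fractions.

45/181 9/41 3474/7421 1413/14842

left sensor world pos  = (8, -8); dL² = 362
right sensor world pos = (2, -8); dR² = 410
sL = 90/362 = 45/181
sR = 90/410 = 9/41
mL = 1·sL + 1·sR = 3474/7421
mR = -1/2·sL + 1·sR = 1413/14842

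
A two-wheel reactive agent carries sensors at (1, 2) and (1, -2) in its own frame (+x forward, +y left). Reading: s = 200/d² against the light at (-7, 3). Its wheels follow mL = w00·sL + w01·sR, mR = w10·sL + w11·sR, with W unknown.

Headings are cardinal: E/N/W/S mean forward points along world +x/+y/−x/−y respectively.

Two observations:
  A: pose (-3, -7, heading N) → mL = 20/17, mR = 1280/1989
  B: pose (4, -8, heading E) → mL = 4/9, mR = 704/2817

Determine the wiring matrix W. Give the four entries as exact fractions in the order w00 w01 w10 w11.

obs A: pose=(-3,-7,N) → sL=40/17, sR=200/117, mL=20/17, mR=1280/1989
obs B: pose=(4,-8,E) → sL=8/9, sR=200/313, mL=4/9, mR=704/2817
sensor matrix S = [[40/17, 200/117], [8/9, 200/313]]; det S = -89600/5603013
solve [mL_A; mL_B] = S·[w00; w01] and [mR_A; mR_B] = S·[w10; w11]:
  w00 = 1/2, w01 = 0, w10 = 1, w11 = -1

1/2 0 1 -1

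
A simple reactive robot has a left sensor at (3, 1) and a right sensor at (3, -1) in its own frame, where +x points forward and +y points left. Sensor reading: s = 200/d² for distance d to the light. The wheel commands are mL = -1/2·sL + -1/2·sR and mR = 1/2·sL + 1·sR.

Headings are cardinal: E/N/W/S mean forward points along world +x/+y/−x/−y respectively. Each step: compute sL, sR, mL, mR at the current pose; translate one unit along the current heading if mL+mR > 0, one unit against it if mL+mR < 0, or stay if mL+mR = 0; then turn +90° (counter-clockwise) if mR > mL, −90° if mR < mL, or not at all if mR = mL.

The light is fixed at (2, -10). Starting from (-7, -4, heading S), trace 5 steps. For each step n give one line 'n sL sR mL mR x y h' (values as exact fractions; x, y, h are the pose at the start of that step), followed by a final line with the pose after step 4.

n=0: pose=(-7,-4,S); sL=200/73, sR=200/109; mL=-18200/7957, mR=25500/7957; mL+mR=100/109 → advance +1; mR−mL=43700/7957 → turn +1·90°
n=1: pose=(-7,-5,E); sL=25/9, sR=50/13; mL=-775/234, mR=1225/234; mL+mR=25/13 → advance +1; mR−mL=1000/117 → turn +1·90°
n=2: pose=(-6,-5,N); sL=40/29, sR=200/113; mL=-5160/3277, mR=8060/3277; mL+mR=100/113 → advance +1; mR−mL=13220/3277 → turn +1·90°
n=3: pose=(-6,-4,W); sL=100/73, sR=20/17; mL=-1580/1241, mR=2310/1241; mL+mR=10/17 → advance +1; mR−mL=3890/1241 → turn +1·90°
n=4: pose=(-7,-4,S); sL=200/73, sR=200/109; mL=-18200/7957, mR=25500/7957; mL+mR=100/109 → advance +1; mR−mL=43700/7957 → turn +1·90°

0 200/73 200/109 -18200/7957 25500/7957 -7 -4 S
1 25/9 50/13 -775/234 1225/234 -7 -5 E
2 40/29 200/113 -5160/3277 8060/3277 -6 -5 N
3 100/73 20/17 -1580/1241 2310/1241 -6 -4 W
4 200/73 200/109 -18200/7957 25500/7957 -7 -4 S
final -7 -5 E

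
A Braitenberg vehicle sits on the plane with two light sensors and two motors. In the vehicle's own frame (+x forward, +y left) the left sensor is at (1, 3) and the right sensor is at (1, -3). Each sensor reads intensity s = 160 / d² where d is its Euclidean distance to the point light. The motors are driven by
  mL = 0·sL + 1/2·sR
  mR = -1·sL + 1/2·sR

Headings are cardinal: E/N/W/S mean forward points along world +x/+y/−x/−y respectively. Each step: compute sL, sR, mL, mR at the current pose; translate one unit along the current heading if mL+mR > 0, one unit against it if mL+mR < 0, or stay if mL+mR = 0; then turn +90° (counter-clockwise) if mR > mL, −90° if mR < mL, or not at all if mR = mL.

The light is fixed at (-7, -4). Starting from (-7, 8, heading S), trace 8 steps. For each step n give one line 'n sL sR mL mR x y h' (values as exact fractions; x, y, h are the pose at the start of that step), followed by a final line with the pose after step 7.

0 16/13 16/13 8/13 -8/13 -7 8 S
1 80/41 80/113 40/113 -7400/4633 -7 8 W
2 160/173 32/37 16/37 -3152/6401 -6 8 N
3 4/5 40/17 20/17 32/85 -6 7 E
4 32/25 160/101 80/101 -1232/2525 -5 7 S
5 16/5 16/17 8/17 -232/85 -5 6 W
6 160/121 160/157 80/157 -15440/18997 -4 6 N
7 1 40/13 20/13 7/13 -4 5 E
final -3 5 S

n=0: pose=(-7,8,S); sL=16/13, sR=16/13; mL=8/13, mR=-8/13; mL+mR=0 → advance +0; mR−mL=-16/13 → turn -1·90°
n=1: pose=(-7,8,W); sL=80/41, sR=80/113; mL=40/113, mR=-7400/4633; mL+mR=-5760/4633 → advance -1; mR−mL=-80/41 → turn -1·90°
n=2: pose=(-6,8,N); sL=160/173, sR=32/37; mL=16/37, mR=-3152/6401; mL+mR=-384/6401 → advance -1; mR−mL=-160/173 → turn -1·90°
n=3: pose=(-6,7,E); sL=4/5, sR=40/17; mL=20/17, mR=32/85; mL+mR=132/85 → advance +1; mR−mL=-4/5 → turn -1·90°
n=4: pose=(-5,7,S); sL=32/25, sR=160/101; mL=80/101, mR=-1232/2525; mL+mR=768/2525 → advance +1; mR−mL=-32/25 → turn -1·90°
n=5: pose=(-5,6,W); sL=16/5, sR=16/17; mL=8/17, mR=-232/85; mL+mR=-192/85 → advance -1; mR−mL=-16/5 → turn -1·90°
n=6: pose=(-4,6,N); sL=160/121, sR=160/157; mL=80/157, mR=-15440/18997; mL+mR=-5760/18997 → advance -1; mR−mL=-160/121 → turn -1·90°
n=7: pose=(-4,5,E); sL=1, sR=40/13; mL=20/13, mR=7/13; mL+mR=27/13 → advance +1; mR−mL=-1 → turn -1·90°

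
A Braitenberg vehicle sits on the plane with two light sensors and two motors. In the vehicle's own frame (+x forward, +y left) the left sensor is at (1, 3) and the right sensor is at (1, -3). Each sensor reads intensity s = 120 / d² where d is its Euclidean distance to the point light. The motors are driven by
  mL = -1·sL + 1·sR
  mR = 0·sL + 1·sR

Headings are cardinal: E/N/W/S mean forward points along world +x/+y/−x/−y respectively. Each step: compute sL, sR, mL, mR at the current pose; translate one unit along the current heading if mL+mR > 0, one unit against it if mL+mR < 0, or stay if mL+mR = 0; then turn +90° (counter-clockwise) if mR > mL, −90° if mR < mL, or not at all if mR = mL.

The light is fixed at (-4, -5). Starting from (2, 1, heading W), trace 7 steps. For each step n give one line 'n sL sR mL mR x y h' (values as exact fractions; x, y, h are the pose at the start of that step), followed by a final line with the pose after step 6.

n=0: pose=(2,1,W); sL=60/17, sR=60/53; mL=-2160/901, mR=60/53; mL+mR=-1140/901 → advance -1; mR−mL=60/17 → turn +1·90°
n=1: pose=(3,1,S); sL=24/25, sR=120/41; mL=2016/1025, mR=120/41; mL+mR=5016/1025 → advance +1; mR−mL=24/25 → turn +1·90°
n=2: pose=(3,0,E); sL=15/16, sR=30/17; mL=225/272, mR=30/17; mL+mR=705/272 → advance +1; mR−mL=15/16 → turn +1·90°
n=3: pose=(4,0,N); sL=120/61, sR=120/157; mL=-11520/9577, mR=120/157; mL+mR=-4200/9577 → advance -1; mR−mL=120/61 → turn +1·90°
n=4: pose=(4,-1,W); sL=12/5, sR=60/49; mL=-288/245, mR=60/49; mL+mR=12/245 → advance +1; mR−mL=12/5 → turn +1·90°
n=5: pose=(3,-1,S); sL=120/109, sR=24/5; mL=2016/545, mR=24/5; mL+mR=4632/545 → advance +1; mR−mL=120/109 → turn +1·90°
n=6: pose=(3,-2,E); sL=6/5, sR=15/8; mL=27/40, mR=15/8; mL+mR=51/20 → advance +1; mR−mL=6/5 → turn +1·90°

0 60/17 60/53 -2160/901 60/53 2 1 W
1 24/25 120/41 2016/1025 120/41 3 1 S
2 15/16 30/17 225/272 30/17 3 0 E
3 120/61 120/157 -11520/9577 120/157 4 0 N
4 12/5 60/49 -288/245 60/49 4 -1 W
5 120/109 24/5 2016/545 24/5 3 -1 S
6 6/5 15/8 27/40 15/8 3 -2 E
final 4 -2 N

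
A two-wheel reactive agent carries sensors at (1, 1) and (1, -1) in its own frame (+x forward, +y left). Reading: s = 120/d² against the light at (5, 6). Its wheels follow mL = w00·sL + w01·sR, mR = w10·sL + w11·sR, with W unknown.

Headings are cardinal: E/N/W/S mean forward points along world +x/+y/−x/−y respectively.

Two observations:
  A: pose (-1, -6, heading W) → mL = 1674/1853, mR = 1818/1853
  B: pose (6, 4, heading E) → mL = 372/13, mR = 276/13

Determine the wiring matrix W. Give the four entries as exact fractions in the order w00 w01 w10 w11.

obs A: pose=(-1,-6,W) → sL=60/109, sR=12/17, mL=1674/1853, mR=1818/1853
obs B: pose=(6,4,E) → sL=24, sR=120/13, mL=372/13, mR=276/13
sensor matrix S = [[60/109, 12/17], [24, 120/13]]; det S = -285696/24089
solve [mL_A; mL_B] = S·[w00; w01] and [mR_A; mR_B] = S·[w10; w11]:
  w00 = 1, w01 = 1/2, w10 = 1/2, w11 = 1

1 1/2 1/2 1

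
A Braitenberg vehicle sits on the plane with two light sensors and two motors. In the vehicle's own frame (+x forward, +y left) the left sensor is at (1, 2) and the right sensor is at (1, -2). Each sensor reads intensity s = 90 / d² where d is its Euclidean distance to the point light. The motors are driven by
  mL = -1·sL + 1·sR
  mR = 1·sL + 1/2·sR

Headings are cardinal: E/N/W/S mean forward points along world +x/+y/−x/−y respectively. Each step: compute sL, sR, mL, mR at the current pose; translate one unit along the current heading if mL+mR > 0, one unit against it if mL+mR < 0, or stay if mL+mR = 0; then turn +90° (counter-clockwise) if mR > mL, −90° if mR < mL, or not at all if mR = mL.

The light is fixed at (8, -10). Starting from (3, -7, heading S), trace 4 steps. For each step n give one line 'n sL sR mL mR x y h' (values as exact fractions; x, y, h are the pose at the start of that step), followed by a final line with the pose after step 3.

n=0: pose=(3,-7,S); sL=90/13, sR=90/53; mL=-3600/689, mR=5355/689; mL+mR=135/53 → advance +1; mR−mL=8955/689 → turn +1·90°
n=1: pose=(3,-8,E); sL=45/16, sR=45/8; mL=45/16, mR=45/8; mL+mR=135/16 → advance +1; mR−mL=45/16 → turn +1·90°
n=2: pose=(4,-8,N); sL=2, sR=90/13; mL=64/13, mR=71/13; mL+mR=135/13 → advance +1; mR−mL=7/13 → turn +1·90°
n=3: pose=(4,-7,W); sL=45/13, sR=9/5; mL=-108/65, mR=567/130; mL+mR=27/10 → advance +1; mR−mL=783/130 → turn +1·90°

0 90/13 90/53 -3600/689 5355/689 3 -7 S
1 45/16 45/8 45/16 45/8 3 -8 E
2 2 90/13 64/13 71/13 4 -8 N
3 45/13 9/5 -108/65 567/130 4 -7 W
final 3 -7 S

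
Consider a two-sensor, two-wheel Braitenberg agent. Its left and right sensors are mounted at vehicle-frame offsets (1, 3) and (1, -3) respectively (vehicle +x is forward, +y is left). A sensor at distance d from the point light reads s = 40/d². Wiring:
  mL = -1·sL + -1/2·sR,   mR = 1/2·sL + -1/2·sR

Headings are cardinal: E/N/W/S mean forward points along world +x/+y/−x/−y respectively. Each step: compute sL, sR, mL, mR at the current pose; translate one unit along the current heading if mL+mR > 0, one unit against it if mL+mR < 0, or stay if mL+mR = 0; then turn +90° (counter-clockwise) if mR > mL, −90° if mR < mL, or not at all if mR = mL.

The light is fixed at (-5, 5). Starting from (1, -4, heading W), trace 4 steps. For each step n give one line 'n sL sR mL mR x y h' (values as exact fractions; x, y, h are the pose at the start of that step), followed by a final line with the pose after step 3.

n=0: pose=(1,-4,W); sL=40/169, sR=40/61; mL=-5820/10309, mR=-2160/10309; mL+mR=-7980/10309 → advance -1; mR−mL=60/169 → turn +1·90°
n=1: pose=(2,-4,S); sL=1/5, sR=10/29; mL=-54/145, mR=-21/290; mL+mR=-129/290 → advance -1; mR−mL=3/10 → turn +1·90°
n=2: pose=(2,-3,E); sL=40/89, sR=8/37; mL=-1836/3293, mR=384/3293; mL+mR=-1452/3293 → advance -1; mR−mL=60/89 → turn +1·90°
n=3: pose=(1,-3,N); sL=20/29, sR=4/13; mL=-318/377, mR=72/377; mL+mR=-246/377 → advance -1; mR−mL=30/29 → turn +1·90°

0 40/169 40/61 -5820/10309 -2160/10309 1 -4 W
1 1/5 10/29 -54/145 -21/290 2 -4 S
2 40/89 8/37 -1836/3293 384/3293 2 -3 E
3 20/29 4/13 -318/377 72/377 1 -3 N
final 1 -4 W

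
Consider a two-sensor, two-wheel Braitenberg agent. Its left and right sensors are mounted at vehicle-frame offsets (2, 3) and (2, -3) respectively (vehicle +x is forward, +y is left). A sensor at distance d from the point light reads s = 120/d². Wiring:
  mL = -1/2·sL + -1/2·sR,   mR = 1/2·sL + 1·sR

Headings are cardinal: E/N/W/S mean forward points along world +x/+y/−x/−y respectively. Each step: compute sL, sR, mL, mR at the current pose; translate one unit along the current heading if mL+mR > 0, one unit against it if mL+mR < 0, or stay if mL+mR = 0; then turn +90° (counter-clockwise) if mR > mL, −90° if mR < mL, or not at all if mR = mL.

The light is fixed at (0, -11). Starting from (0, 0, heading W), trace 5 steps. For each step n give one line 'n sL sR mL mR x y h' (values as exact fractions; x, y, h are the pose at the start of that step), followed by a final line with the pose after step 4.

0 30/17 3/5 -201/170 126/85 0 0 W
1 24/17 120/97 -2184/1649 3204/1649 -1 0 S
2 12/17 12/5 -132/85 234/85 -1 -1 E
3 40/51 40/51 -40/51 20/17 0 -1 N
4 30/17 3/5 -201/170 126/85 0 0 W
final -1 0 S

n=0: pose=(0,0,W); sL=30/17, sR=3/5; mL=-201/170, mR=126/85; mL+mR=3/10 → advance +1; mR−mL=453/170 → turn +1·90°
n=1: pose=(-1,0,S); sL=24/17, sR=120/97; mL=-2184/1649, mR=3204/1649; mL+mR=60/97 → advance +1; mR−mL=5388/1649 → turn +1·90°
n=2: pose=(-1,-1,E); sL=12/17, sR=12/5; mL=-132/85, mR=234/85; mL+mR=6/5 → advance +1; mR−mL=366/85 → turn +1·90°
n=3: pose=(0,-1,N); sL=40/51, sR=40/51; mL=-40/51, mR=20/17; mL+mR=20/51 → advance +1; mR−mL=100/51 → turn +1·90°
n=4: pose=(0,0,W); sL=30/17, sR=3/5; mL=-201/170, mR=126/85; mL+mR=3/10 → advance +1; mR−mL=453/170 → turn +1·90°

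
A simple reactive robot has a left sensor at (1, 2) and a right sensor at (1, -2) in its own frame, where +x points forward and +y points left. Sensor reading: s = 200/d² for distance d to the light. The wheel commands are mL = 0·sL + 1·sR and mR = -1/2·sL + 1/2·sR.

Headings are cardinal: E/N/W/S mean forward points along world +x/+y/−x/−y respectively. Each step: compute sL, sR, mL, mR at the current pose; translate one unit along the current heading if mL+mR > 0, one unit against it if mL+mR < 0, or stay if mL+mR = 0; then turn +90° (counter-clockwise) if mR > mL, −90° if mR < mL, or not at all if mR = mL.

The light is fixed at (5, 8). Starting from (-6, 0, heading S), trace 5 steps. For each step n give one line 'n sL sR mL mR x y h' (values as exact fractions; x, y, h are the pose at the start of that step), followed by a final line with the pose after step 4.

0 100/81 4/5 4/5 -88/405 -6 0 S
1 40/53 200/193 200/193 1440/10229 -6 -1 W
2 10/13 50/41 50/41 120/533 -7 -1 N
3 200/157 200/221 200/221 -6400/34697 -7 0 E
4 100/81 4/5 4/5 -88/405 -6 0 S
final -6 -1 W

n=0: pose=(-6,0,S); sL=100/81, sR=4/5; mL=4/5, mR=-88/405; mL+mR=236/405 → advance +1; mR−mL=-412/405 → turn -1·90°
n=1: pose=(-6,-1,W); sL=40/53, sR=200/193; mL=200/193, mR=1440/10229; mL+mR=12040/10229 → advance +1; mR−mL=-9160/10229 → turn -1·90°
n=2: pose=(-7,-1,N); sL=10/13, sR=50/41; mL=50/41, mR=120/533; mL+mR=770/533 → advance +1; mR−mL=-530/533 → turn -1·90°
n=3: pose=(-7,0,E); sL=200/157, sR=200/221; mL=200/221, mR=-6400/34697; mL+mR=25000/34697 → advance +1; mR−mL=-37800/34697 → turn -1·90°
n=4: pose=(-6,0,S); sL=100/81, sR=4/5; mL=4/5, mR=-88/405; mL+mR=236/405 → advance +1; mR−mL=-412/405 → turn -1·90°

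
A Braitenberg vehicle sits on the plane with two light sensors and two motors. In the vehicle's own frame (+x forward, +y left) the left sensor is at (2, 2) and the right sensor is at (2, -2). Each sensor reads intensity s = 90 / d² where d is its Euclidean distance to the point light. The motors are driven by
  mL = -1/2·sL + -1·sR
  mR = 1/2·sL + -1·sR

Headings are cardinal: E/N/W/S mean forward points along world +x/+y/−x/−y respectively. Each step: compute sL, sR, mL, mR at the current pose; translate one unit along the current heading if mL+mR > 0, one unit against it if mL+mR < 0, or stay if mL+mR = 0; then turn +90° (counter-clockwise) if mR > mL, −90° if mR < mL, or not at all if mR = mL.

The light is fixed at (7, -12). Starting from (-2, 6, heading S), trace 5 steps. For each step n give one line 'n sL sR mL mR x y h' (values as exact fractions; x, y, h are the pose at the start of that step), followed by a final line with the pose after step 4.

n=0: pose=(-2,6,S); sL=18/61, sR=90/377; mL=-8883/22997, mR=-2097/22997; mL+mR=-180/377 → advance -1; mR−mL=18/61 → turn +1·90°
n=1: pose=(-2,7,E); sL=9/49, sR=45/169; mL=-5931/16562, mR=-2889/16562; mL+mR=-90/169 → advance -1; mR−mL=9/49 → turn +1·90°
n=2: pose=(-3,7,N); sL=2/13, sR=18/101; mL=-335/1313, mR=-133/1313; mL+mR=-36/101 → advance -1; mR−mL=2/13 → turn +1·90°
n=3: pose=(-3,6,W); sL=9/40, sR=45/272; mL=-189/680, mR=-9/170; mL+mR=-45/136 → advance -1; mR−mL=9/40 → turn +1·90°
n=4: pose=(-2,6,S); sL=18/61, sR=90/377; mL=-8883/22997, mR=-2097/22997; mL+mR=-180/377 → advance -1; mR−mL=18/61 → turn +1·90°

0 18/61 90/377 -8883/22997 -2097/22997 -2 6 S
1 9/49 45/169 -5931/16562 -2889/16562 -2 7 E
2 2/13 18/101 -335/1313 -133/1313 -3 7 N
3 9/40 45/272 -189/680 -9/170 -3 6 W
4 18/61 90/377 -8883/22997 -2097/22997 -2 6 S
final -2 7 E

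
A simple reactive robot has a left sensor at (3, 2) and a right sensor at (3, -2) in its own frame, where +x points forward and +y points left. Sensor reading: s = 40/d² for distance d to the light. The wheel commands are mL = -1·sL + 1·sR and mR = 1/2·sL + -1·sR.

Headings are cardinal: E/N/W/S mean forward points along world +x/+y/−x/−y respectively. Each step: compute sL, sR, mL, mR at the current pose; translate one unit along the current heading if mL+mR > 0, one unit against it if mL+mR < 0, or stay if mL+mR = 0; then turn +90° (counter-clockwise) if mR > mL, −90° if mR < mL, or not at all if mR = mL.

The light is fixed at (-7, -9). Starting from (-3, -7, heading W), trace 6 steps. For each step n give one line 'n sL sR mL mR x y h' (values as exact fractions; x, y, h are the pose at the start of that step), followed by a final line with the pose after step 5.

n=0: pose=(-3,-7,W); sL=40, sR=40/17; mL=-640/17, mR=300/17; mL+mR=-20 → advance -1; mR−mL=940/17 → turn +1·90°
n=1: pose=(-2,-7,S); sL=4/5, sR=4; mL=16/5, mR=-18/5; mL+mR=-2/5 → advance -1; mR−mL=-34/5 → turn -1·90°
n=2: pose=(-2,-6,W); sL=8, sR=40/29; mL=-192/29, mR=76/29; mL+mR=-4 → advance -1; mR−mL=268/29 → turn +1·90°
n=3: pose=(-1,-6,S); sL=5/8, sR=5/2; mL=15/8, mR=-35/16; mL+mR=-5/16 → advance -1; mR−mL=-65/16 → turn -1·90°
n=4: pose=(-1,-5,W); sL=40/13, sR=8/9; mL=-256/117, mR=76/117; mL+mR=-20/13 → advance -1; mR−mL=332/117 → turn +1·90°
n=5: pose=(0,-5,S); sL=20/41, sR=20/13; mL=560/533, mR=-690/533; mL+mR=-10/41 → advance -1; mR−mL=-1250/533 → turn -1·90°

0 40 40/17 -640/17 300/17 -3 -7 W
1 4/5 4 16/5 -18/5 -2 -7 S
2 8 40/29 -192/29 76/29 -2 -6 W
3 5/8 5/2 15/8 -35/16 -1 -6 S
4 40/13 8/9 -256/117 76/117 -1 -5 W
5 20/41 20/13 560/533 -690/533 0 -5 S
final 0 -4 W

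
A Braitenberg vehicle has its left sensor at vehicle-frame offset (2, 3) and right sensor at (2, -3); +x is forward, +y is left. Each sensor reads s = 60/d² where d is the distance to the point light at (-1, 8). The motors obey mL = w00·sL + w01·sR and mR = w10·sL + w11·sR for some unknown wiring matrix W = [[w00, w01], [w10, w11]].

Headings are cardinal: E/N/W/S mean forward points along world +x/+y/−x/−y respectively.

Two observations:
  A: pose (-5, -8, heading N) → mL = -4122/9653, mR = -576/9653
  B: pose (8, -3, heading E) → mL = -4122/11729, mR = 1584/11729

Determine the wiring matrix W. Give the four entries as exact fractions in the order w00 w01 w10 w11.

obs A: pose=(-5,-8,N) → sL=12/49, sR=60/197, mL=-4122/9653, mR=-576/9653
obs B: pose=(8,-3,E) → sL=12/37, sR=60/317, mL=-4122/11729, mR=1584/11729
sensor matrix S = [[12/49, 60/197], [12/37, 60/317]]; det S = -5935680/113220037
solve [mL_A; mL_B] = S·[w00; w01] and [mR_A; mR_B] = S·[w10; w11]:
  w00 = -1/2, w01 = -1, w10 = 1, w11 = -1

-1/2 -1 1 -1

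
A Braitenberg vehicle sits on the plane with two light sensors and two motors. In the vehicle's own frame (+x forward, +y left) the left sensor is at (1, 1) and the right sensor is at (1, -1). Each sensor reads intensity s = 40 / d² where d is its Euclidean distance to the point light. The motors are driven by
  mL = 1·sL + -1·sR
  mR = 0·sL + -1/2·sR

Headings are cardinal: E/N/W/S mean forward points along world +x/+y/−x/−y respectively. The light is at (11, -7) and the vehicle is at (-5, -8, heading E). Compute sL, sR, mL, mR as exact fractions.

8/45 40/229 32/10305 -20/229

left sensor world pos  = (-4, -7); dL² = 225
right sensor world pos = (-4, -9); dR² = 229
sL = 40/225 = 8/45
sR = 40/229 = 40/229
mL = 1·sL + -1·sR = 32/10305
mR = 0·sL + -1/2·sR = -20/229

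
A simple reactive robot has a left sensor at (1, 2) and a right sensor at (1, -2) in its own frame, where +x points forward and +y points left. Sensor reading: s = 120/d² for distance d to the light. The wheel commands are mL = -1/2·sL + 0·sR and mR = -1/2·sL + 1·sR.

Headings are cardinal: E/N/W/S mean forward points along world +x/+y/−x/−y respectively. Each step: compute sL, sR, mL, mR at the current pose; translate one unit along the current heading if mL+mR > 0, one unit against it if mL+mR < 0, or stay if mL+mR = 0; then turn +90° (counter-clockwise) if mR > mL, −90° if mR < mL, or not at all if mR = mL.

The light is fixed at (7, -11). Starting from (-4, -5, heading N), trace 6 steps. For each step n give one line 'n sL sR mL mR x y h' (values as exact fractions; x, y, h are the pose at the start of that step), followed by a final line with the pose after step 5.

n=0: pose=(-4,-5,N); sL=60/109, sR=12/13; mL=-30/109, mR=918/1417; mL+mR=528/1417 → advance +1; mR−mL=12/13 → turn +1·90°
n=1: pose=(-4,-4,W); sL=120/169, sR=8/15; mL=-60/169, mR=452/2535; mL+mR=-448/2535 → advance -1; mR−mL=8/15 → turn +1·90°
n=2: pose=(-3,-4,S); sL=6/5, sR=2/3; mL=-3/5, mR=1/15; mL+mR=-8/15 → advance -1; mR−mL=2/3 → turn +1·90°
n=3: pose=(-3,-3,E); sL=120/181, sR=40/39; mL=-60/181, mR=4900/7059; mL+mR=2560/7059 → advance +1; mR−mL=40/39 → turn +1·90°
n=4: pose=(-2,-3,N); sL=60/101, sR=12/13; mL=-30/101, mR=822/1313; mL+mR=432/1313 → advance +1; mR−mL=12/13 → turn +1·90°
n=5: pose=(-2,-2,W); sL=120/149, sR=120/221; mL=-60/149, mR=4620/32929; mL+mR=-8640/32929 → advance -1; mR−mL=120/221 → turn +1·90°

0 60/109 12/13 -30/109 918/1417 -4 -5 N
1 120/169 8/15 -60/169 452/2535 -4 -4 W
2 6/5 2/3 -3/5 1/15 -3 -4 S
3 120/181 40/39 -60/181 4900/7059 -3 -3 E
4 60/101 12/13 -30/101 822/1313 -2 -3 N
5 120/149 120/221 -60/149 4620/32929 -2 -2 W
final -1 -2 S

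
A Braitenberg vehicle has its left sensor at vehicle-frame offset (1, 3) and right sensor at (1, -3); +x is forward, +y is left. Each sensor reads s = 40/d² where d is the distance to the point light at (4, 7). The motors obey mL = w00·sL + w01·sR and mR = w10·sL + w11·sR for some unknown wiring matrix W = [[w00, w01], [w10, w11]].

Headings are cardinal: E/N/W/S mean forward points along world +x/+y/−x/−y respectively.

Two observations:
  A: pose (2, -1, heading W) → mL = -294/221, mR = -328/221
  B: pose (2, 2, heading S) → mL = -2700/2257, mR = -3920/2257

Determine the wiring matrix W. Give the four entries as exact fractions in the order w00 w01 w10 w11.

obs A: pose=(2,-1,W) → sL=4/13, sR=20/17, mL=-294/221, mR=-328/221
obs B: pose=(2,2,S) → sL=40/37, sR=40/61, mL=-2700/2257, mR=-3920/2257
sensor matrix S = [[4/13, 20/17], [40/37, 40/61]]; det S = -533760/498797
solve [mL_A; mL_B] = S·[w00; w01] and [mR_A; mR_B] = S·[w10; w11]:
  w00 = -1/2, w01 = -1, w10 = -1, w11 = -1

-1/2 -1 -1 -1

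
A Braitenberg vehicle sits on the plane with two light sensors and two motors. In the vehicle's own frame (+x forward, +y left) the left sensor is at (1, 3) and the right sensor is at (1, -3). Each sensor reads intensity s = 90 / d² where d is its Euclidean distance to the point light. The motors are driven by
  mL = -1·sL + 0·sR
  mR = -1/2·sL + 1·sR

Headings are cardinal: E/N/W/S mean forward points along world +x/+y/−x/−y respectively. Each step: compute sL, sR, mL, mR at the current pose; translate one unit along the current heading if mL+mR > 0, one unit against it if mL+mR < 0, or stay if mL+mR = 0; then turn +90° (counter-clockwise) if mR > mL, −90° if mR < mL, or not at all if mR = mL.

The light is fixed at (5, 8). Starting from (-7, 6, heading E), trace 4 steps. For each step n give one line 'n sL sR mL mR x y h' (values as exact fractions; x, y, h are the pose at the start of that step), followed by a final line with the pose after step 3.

n=0: pose=(-7,6,E); sL=45/61, sR=45/73; mL=-45/61, mR=2205/8906; mL+mR=-4365/8906 → advance -1; mR−mL=8775/8906 → turn +1·90°
n=1: pose=(-8,6,N); sL=90/257, sR=90/101; mL=-90/257, mR=18585/25957; mL+mR=9495/25957 → advance +1; mR−mL=27675/25957 → turn +1·90°
n=2: pose=(-8,7,W); sL=45/106, sR=9/20; mL=-45/106, mR=63/265; mL+mR=-99/530 → advance -1; mR−mL=351/530 → turn +1·90°
n=3: pose=(-7,7,S); sL=18/17, sR=90/229; mL=-18/17, mR=-531/3893; mL+mR=-4653/3893 → advance -1; mR−mL=3591/3893 → turn +1·90°

0 45/61 45/73 -45/61 2205/8906 -7 6 E
1 90/257 90/101 -90/257 18585/25957 -8 6 N
2 45/106 9/20 -45/106 63/265 -8 7 W
3 18/17 90/229 -18/17 -531/3893 -7 7 S
final -7 8 E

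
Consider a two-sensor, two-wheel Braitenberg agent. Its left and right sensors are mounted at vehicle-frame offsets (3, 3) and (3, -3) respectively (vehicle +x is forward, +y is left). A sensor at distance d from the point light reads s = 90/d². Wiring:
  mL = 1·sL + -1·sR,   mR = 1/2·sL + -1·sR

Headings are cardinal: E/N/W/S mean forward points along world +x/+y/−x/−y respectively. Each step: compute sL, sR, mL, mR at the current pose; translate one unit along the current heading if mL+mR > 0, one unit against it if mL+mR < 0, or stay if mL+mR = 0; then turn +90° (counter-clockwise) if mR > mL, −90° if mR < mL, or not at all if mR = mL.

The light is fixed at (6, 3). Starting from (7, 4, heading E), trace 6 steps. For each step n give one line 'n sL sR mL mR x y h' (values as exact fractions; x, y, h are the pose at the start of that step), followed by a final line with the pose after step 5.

0 45/16 9/2 -27/16 -99/32 7 4 E
1 90/13 90/13 0 -45/13 6 4 S
2 9 45/17 108/17 63/34 6 5 W
3 90/41 90/29 -1080/1189 -2385/1189 5 5 N
4 9/2 45/4 -27/4 -9 5 4 E
5 18 90/29 432/29 171/29 4 4 S
final 4 3 W

n=0: pose=(7,4,E); sL=45/16, sR=9/2; mL=-27/16, mR=-99/32; mL+mR=-153/32 → advance -1; mR−mL=-45/32 → turn -1·90°
n=1: pose=(6,4,S); sL=90/13, sR=90/13; mL=0, mR=-45/13; mL+mR=-45/13 → advance -1; mR−mL=-45/13 → turn -1·90°
n=2: pose=(6,5,W); sL=9, sR=45/17; mL=108/17, mR=63/34; mL+mR=279/34 → advance +1; mR−mL=-9/2 → turn -1·90°
n=3: pose=(5,5,N); sL=90/41, sR=90/29; mL=-1080/1189, mR=-2385/1189; mL+mR=-3465/1189 → advance -1; mR−mL=-45/41 → turn -1·90°
n=4: pose=(5,4,E); sL=9/2, sR=45/4; mL=-27/4, mR=-9; mL+mR=-63/4 → advance -1; mR−mL=-9/4 → turn -1·90°
n=5: pose=(4,4,S); sL=18, sR=90/29; mL=432/29, mR=171/29; mL+mR=603/29 → advance +1; mR−mL=-9 → turn -1·90°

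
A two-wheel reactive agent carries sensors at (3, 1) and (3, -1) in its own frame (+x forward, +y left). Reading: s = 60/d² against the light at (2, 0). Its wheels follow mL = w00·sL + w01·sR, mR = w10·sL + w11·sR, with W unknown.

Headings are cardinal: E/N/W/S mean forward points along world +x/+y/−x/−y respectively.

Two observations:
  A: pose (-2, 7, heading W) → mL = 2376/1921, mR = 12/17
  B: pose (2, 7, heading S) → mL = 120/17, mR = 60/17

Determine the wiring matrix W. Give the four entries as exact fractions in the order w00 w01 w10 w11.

1 1 1 0

obs A: pose=(-2,7,W) → sL=12/17, sR=60/113, mL=2376/1921, mR=12/17
obs B: pose=(2,7,S) → sL=60/17, sR=60/17, mL=120/17, mR=60/17
sensor matrix S = [[12/17, 60/113], [60/17, 60/17]]; det S = 20160/32657
solve [mL_A; mL_B] = S·[w00; w01] and [mR_A; mR_B] = S·[w10; w11]:
  w00 = 1, w01 = 1, w10 = 1, w11 = 0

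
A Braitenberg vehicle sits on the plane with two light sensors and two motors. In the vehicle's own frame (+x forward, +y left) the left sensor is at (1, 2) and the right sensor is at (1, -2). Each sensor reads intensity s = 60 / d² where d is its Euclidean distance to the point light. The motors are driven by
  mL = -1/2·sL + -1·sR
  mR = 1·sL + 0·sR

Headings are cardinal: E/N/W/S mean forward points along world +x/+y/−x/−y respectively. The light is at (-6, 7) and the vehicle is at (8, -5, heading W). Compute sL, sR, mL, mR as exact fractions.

left sensor world pos  = (7, -7); dL² = 365
right sensor world pos = (7, -3); dR² = 269
sL = 60/365 = 12/73
sR = 60/269 = 60/269
mL = -1/2·sL + -1·sR = -5994/19637
mR = 1·sL + 0·sR = 12/73

12/73 60/269 -5994/19637 12/73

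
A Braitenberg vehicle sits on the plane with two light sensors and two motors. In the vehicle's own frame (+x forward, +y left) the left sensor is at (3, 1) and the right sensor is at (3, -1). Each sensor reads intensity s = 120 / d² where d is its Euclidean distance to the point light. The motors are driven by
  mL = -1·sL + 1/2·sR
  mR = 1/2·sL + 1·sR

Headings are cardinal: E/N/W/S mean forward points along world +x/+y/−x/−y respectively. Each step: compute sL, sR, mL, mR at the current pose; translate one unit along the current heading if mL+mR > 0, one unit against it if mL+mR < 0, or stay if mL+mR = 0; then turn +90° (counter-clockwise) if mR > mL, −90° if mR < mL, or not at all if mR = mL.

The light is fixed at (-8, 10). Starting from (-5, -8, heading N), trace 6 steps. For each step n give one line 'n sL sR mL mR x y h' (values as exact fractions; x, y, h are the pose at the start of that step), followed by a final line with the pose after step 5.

0 120/229 120/241 -15180/55189 41940/55189 -5 -8 N
1 10/27 15/32 -235/1728 565/864 -5 -7 W
2 120/409 120/401 -23580/164009 73140/164009 -6 -7 S
3 60/157 60/193 -6870/30301 15210/30301 -6 -8 E
4 120/229 120/241 -15180/55189 41940/55189 -5 -8 N
5 10/27 15/32 -235/1728 565/864 -5 -7 W
final -6 -7 S

n=0: pose=(-5,-8,N); sL=120/229, sR=120/241; mL=-15180/55189, mR=41940/55189; mL+mR=26760/55189 → advance +1; mR−mL=57120/55189 → turn +1·90°
n=1: pose=(-5,-7,W); sL=10/27, sR=15/32; mL=-235/1728, mR=565/864; mL+mR=895/1728 → advance +1; mR−mL=455/576 → turn +1·90°
n=2: pose=(-6,-7,S); sL=120/409, sR=120/401; mL=-23580/164009, mR=73140/164009; mL+mR=49560/164009 → advance +1; mR−mL=96720/164009 → turn +1·90°
n=3: pose=(-6,-8,E); sL=60/157, sR=60/193; mL=-6870/30301, mR=15210/30301; mL+mR=8340/30301 → advance +1; mR−mL=22080/30301 → turn +1·90°
n=4: pose=(-5,-8,N); sL=120/229, sR=120/241; mL=-15180/55189, mR=41940/55189; mL+mR=26760/55189 → advance +1; mR−mL=57120/55189 → turn +1·90°
n=5: pose=(-5,-7,W); sL=10/27, sR=15/32; mL=-235/1728, mR=565/864; mL+mR=895/1728 → advance +1; mR−mL=455/576 → turn +1·90°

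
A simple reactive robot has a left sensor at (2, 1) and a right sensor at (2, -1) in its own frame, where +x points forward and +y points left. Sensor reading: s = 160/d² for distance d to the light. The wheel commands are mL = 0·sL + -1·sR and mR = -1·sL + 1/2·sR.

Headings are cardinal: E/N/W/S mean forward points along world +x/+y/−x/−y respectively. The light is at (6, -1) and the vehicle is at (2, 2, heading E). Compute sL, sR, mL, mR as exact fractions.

left sensor world pos  = (4, 3); dL² = 20
right sensor world pos = (4, 1); dR² = 8
sL = 160/20 = 8
sR = 160/8 = 20
mL = 0·sL + -1·sR = -20
mR = -1·sL + 1/2·sR = 2

8 20 -20 2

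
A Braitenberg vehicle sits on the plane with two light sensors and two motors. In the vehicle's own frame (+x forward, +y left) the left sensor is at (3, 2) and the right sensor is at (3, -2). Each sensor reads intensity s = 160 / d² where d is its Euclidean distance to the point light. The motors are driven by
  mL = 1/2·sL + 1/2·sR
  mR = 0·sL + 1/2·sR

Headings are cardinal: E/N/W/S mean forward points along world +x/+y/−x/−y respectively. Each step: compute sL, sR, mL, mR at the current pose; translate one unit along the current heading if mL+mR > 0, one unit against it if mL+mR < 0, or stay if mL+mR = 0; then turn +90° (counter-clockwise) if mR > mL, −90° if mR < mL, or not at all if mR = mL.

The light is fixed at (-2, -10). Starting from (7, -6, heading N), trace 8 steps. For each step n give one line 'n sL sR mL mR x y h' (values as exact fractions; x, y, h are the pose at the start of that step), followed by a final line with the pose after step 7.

0 80/49 16/17 1072/833 8/17 7 -6 N
1 160/193 160/153 27680/29529 80/153 7 -5 E
2 40/37 40/17 1080/629 20/17 8 -5 S
3 160/53 32/17 2208/901 16/17 8 -6 W
4 80/49 16/17 1072/833 8/17 7 -6 N
5 160/193 160/153 27680/29529 80/153 7 -5 E
6 40/37 40/17 1080/629 20/17 8 -5 S
7 160/53 32/17 2208/901 16/17 8 -6 W
final 7 -6 N

n=0: pose=(7,-6,N); sL=80/49, sR=16/17; mL=1072/833, mR=8/17; mL+mR=1464/833 → advance +1; mR−mL=-40/49 → turn -1·90°
n=1: pose=(7,-5,E); sL=160/193, sR=160/153; mL=27680/29529, mR=80/153; mL+mR=43120/29529 → advance +1; mR−mL=-80/193 → turn -1·90°
n=2: pose=(8,-5,S); sL=40/37, sR=40/17; mL=1080/629, mR=20/17; mL+mR=1820/629 → advance +1; mR−mL=-20/37 → turn -1·90°
n=3: pose=(8,-6,W); sL=160/53, sR=32/17; mL=2208/901, mR=16/17; mL+mR=3056/901 → advance +1; mR−mL=-80/53 → turn -1·90°
n=4: pose=(7,-6,N); sL=80/49, sR=16/17; mL=1072/833, mR=8/17; mL+mR=1464/833 → advance +1; mR−mL=-40/49 → turn -1·90°
n=5: pose=(7,-5,E); sL=160/193, sR=160/153; mL=27680/29529, mR=80/153; mL+mR=43120/29529 → advance +1; mR−mL=-80/193 → turn -1·90°
n=6: pose=(8,-5,S); sL=40/37, sR=40/17; mL=1080/629, mR=20/17; mL+mR=1820/629 → advance +1; mR−mL=-20/37 → turn -1·90°
n=7: pose=(8,-6,W); sL=160/53, sR=32/17; mL=2208/901, mR=16/17; mL+mR=3056/901 → advance +1; mR−mL=-80/53 → turn -1·90°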